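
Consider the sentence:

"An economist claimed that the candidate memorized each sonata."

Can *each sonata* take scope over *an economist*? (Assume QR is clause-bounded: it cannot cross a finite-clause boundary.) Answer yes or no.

The DP *each sonata* is contained in the finite complement clause *that the candidate memorized each sonata*.
With QR restricted to its own tensed clause, the embedded quantifier cannot reach a matrix scope position.
*each sonata* is confined to the island and cannot take scope over *an economist*.

No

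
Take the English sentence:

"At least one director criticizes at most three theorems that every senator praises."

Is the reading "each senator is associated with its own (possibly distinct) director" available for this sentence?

No

The described interpretation is the *every senator* > *at least one director* scoping.
*every senator* sits inside the relative clause *that every senator praises* modifying *at most three theorems*.
QR out of a relative clause is ruled out by the relative-clause island constraint.
There is no licit LF on which *every senator* c-commands *at least one director*.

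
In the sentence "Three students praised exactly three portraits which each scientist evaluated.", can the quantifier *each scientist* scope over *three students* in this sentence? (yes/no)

No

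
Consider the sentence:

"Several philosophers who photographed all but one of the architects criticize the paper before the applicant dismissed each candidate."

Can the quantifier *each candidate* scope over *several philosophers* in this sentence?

*each candidate* sits inside the adjunct clause *before the applicant dismissed each candidate*.
The adjunct-island constraint bars QR out of an adverbial clause.
Hence only narrow scope for *each candidate* (under *several philosophers*) survives.

No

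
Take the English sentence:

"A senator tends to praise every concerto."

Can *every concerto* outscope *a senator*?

Yes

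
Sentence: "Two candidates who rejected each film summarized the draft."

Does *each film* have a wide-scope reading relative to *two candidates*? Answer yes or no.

No

The DP *each film* is contained in the relative clause *who rejected each film*.
A relative clause is a scope island — quantifier raising cannot cross its boundary.
So the wide-scope reading for *each film* is blocked.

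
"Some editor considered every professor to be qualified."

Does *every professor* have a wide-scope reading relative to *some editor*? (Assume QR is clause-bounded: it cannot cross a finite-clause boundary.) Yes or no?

*every professor* is an ECM subject; ECM complements are not islands, and the embedded quantifier may take matrix scope.
Ordinary QR to a clause-peripheral position gives the wide-scope LF for the lower DP.
Both orderings are possible: *some editor* > *every professor* and *every professor* > *some editor*.

Yes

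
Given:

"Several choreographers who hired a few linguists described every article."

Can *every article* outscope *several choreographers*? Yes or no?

*every article* is a matrix argument; only *several choreographers* is modified by the relative clause *who hired a few linguists*, so the RC island is irrelevant to the target quantifier.
QR within a single clause is free, so the lower quantifier may take scope over the higher one.

Yes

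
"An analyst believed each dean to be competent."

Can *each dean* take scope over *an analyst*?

Yes

*each dean* is the subject of an ECM infinitive — the infinitival complement of an ECM verb is not a scope island, so *each dean* can raise into the matrix clause.
With no island boundary between them, the object can take inverse scope over the subject via ordinary QR within the clause.
So *each dean* > *an analyst* is among the available readings.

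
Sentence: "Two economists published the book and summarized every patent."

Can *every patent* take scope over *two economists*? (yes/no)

No

*every patent* is embedded in one conjunct of the coordinate structure (*summarized every patent*).
Asymmetric QR out of one conjunct violates the Coordinate Structure Constraint.
So *every patent* cannot raise high enough to outscope *two economists*; only the surface ordering *two economists* > *every patent* is available.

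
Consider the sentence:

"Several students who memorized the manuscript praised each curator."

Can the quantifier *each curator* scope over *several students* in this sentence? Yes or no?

Yes

The RC *who memorized the manuscript* is an island, but *each curator* is not inside it — it is the matrix object, a clausemate of *several students*.
Since no island is crossed, the inverse ordering is licensed alongside surface scope.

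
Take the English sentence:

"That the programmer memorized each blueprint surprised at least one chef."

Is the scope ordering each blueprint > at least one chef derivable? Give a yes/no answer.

No

The target quantifier *each blueprint* is part of the sentential subject *that the programmer memorized each blueprint*.
The Sentential Subject Constraint rules out raising the quantifier out of the that-clause subject.
*each blueprint* > *at least one chef* would require crossing that boundary, which is illicit.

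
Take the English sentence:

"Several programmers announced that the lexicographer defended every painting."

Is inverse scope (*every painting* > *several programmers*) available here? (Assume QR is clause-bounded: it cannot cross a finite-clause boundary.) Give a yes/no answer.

*every painting* sits inside the finite complement clause *that the lexicographer defended every painting*.
Given the clause-boundedness assumption, QR cannot cross the finite CP into the matrix.
So the wide-scope reading for *every painting* is blocked.

No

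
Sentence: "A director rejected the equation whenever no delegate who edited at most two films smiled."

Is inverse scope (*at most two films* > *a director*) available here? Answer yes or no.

The DP *at most two films* is contained in the relative clause *who edited at most two films*, which is itself inside the adjunct *whenever no delegate who edited at most two films smiled*.
Two island boundaries intervene — the relative clause and the adjunct. Either alone would block QR.
*at most two films* > *a director* would require crossing that boundary, which is illicit.

No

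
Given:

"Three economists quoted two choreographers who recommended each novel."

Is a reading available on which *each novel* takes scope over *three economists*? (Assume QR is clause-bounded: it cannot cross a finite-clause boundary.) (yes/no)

No

*each novel* is embedded in the relative clause *who recommended each novel* modifying *two choreographers*.
The relative clause forms an island for QR, so the quantifier is confined to the head noun's restrictor.
Hence only narrow scope for *each novel* (under *three economists*) survives.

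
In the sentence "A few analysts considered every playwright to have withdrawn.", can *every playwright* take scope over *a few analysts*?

Yes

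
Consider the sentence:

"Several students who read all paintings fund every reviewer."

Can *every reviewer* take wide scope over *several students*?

*every reviewer* sits in the matrix clause, not in the relative clause on *several students*.
Nothing blocks QR of the lower DP to a position above the higher one, so inverse scope is available.

Yes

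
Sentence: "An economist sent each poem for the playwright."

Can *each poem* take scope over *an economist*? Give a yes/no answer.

*an economist* and *each poem* are co-arguments of the matrix verb, with nothing but a clause-internal boundary between them.
Clause-internal QR can adjoin the lower DP above the subject, yielding the inverse reading.

Yes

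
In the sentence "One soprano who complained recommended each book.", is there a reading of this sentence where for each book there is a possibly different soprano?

The paraphrase describes the scope ordering *each book* > *one soprano*.
*each book* is a matrix argument; only *one soprano* is modified by the relative clause *who complained*, so the RC island is irrelevant to the target quantifier.
Nothing blocks QR of the lower DP to a position above the higher one, so inverse scope is available.
Both orderings are possible: *one soprano* > *each book* and *each book* > *one soprano*.

Yes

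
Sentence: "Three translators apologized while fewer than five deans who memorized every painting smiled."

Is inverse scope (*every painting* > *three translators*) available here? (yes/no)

Structurally, *every painting* is inside the relative clause *who memorized every painting*, which is itself inside the adjunct *while fewer than five deans who memorized every painting smiled*.
Even if one barrier were somehow void, the other would still block QR.
*every painting* is confined to the island and cannot take scope over *three translators*.

No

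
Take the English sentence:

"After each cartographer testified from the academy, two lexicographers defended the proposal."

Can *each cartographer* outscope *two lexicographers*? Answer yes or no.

Structurally, *each cartographer* is inside the adjunct clause *after each cartographer testified from the academy*.
The adjunct-island constraint bars QR out of an adverbial clause.
The ordering *each cartographer* > *two lexicographers* is therefore underivable.

No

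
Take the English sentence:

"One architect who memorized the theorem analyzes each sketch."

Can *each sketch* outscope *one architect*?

*each sketch* sits in the matrix clause, not in the relative clause on *one architect*.
QR within a single clause is free, so the lower quantifier may take scope over the higher one.
Both orderings are possible: *one architect* > *each sketch* and *each sketch* > *one architect*.

Yes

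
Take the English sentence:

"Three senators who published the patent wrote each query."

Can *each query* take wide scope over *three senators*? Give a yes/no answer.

Although the sentence contains a relative clause (*who published the patent*), *each query* is outside it, in the matrix VP.
Clause-internal QR can adjoin the lower DP above the subject, yielding the inverse reading.
So *each query* > *three senators* is among the available readings.

Yes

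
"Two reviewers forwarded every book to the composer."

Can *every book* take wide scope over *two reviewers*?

Yes

*two reviewers* and *every book* are co-arguments of the matrix verb, with nothing but a clause-internal boundary between them.
With no island boundary between them, the object can take inverse scope over the subject via ordinary QR within the clause.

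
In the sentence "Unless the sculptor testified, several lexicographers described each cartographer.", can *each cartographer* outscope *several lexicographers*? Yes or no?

*each cartographer* is a matrix argument; the adjunct is an island but the target quantifier is outside it.
Since no island is crossed, the inverse ordering is licensed alongside surface scope.

Yes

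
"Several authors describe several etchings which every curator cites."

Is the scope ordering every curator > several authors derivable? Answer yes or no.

*every curator* occurs within the relative clause *which every curator cites* modifying *several etchings*.
Relative clauses are scope islands: a quantifier cannot QR out of a relative clause to take scope in the matrix clause.
Hence only narrow scope for *every curator* (under *several authors*) survives.

No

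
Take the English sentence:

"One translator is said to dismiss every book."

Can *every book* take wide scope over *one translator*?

Yes

Infinitival complements of raising predicates do not block QR; *every book* and *one translator* are effectively clausemates.
Clause-internal QR can adjoin the lower DP above the subject, yielding the inverse reading.
Both orderings are possible: *one translator* > *every book* and *every book* > *one translator*.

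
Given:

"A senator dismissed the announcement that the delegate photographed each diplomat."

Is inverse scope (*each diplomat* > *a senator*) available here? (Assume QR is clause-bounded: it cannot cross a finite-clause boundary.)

The target quantifier *each diplomat* is part of the complex NP *the announcement that the delegate photographed each diplomat*.
A that-clause complement to a noun is an island; QR cannot cross the NP boundary.
So the wide-scope reading for *each diplomat* is blocked.
(Only the surface reading survives: one fixed senator with respect to all the relevant diplomats.)

No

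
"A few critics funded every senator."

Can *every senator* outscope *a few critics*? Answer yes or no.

*every senator* is the matrix object and *a few critics* the matrix subject; the two are clausemates.
Since no island is crossed, the inverse ordering is licensed alongside surface scope.
Both orderings are possible: *a few critics* > *every senator* and *every senator* > *a few critics*.

Yes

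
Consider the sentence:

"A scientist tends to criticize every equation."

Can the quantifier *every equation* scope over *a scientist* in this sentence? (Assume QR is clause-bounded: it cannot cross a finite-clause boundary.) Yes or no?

Yes

*every equation* is the object of the infinitival complement of a raising predicate; raising infinitives are transparent for QR, so the two DPs are in effect clausemates.
Ordinary QR to a clause-peripheral position gives the wide-scope LF for the lower DP.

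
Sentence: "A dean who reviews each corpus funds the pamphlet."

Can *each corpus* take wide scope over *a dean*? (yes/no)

The DP *each corpus* is contained in the relative clause *who reviews each corpus*.
The relative clause forms an island for QR, so the quantifier is confined to the head noun's restrictor.
The inverse ordering *each corpus* > *a dean* is therefore underivable.

No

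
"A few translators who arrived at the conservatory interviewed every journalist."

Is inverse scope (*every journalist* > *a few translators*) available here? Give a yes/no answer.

The RC *who arrived at the conservatory* is an island, but *every journalist* is not inside it — it is the matrix object, a clausemate of *a few translators*.
QR within a single clause is free, so the lower quantifier may take scope over the higher one.

Yes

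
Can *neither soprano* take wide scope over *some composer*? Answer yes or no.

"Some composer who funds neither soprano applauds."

*neither soprano* is embedded in the relative clause *who funds neither soprano*.
Quantifiers inside a relative clause are trapped there; the RC boundary blocks QR.
So the wide-scope reading for *neither soprano* is blocked.

No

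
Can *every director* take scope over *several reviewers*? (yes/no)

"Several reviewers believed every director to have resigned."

Yes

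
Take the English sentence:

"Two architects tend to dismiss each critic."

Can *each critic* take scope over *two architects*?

Yes

*each critic* is the object of the infinitival complement of a raising predicate; raising infinitives are transparent for QR, so the two DPs are in effect clausemates.
QR within a single clause is free, so the lower quantifier may take scope over the higher one.
So *each critic* > *two architects* is among the available readings.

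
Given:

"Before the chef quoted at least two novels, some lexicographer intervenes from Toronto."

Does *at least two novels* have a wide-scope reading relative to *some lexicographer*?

No

*at least two novels* occurs within the adjunct clause *before the chef quoted at least two novels*.
Adjuncts are opaque for quantifier raising; a quantifier in an adjunct stays inside it.
The ordering *at least two novels* > *some lexicographer* is therefore underivable.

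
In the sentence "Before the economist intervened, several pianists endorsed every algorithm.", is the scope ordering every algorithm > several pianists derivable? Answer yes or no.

Although there is an adjunct clause, *every algorithm* is in the main clause, not inside the adjunct.
No island intervenes, so both surface and inverse scope are derivable.

Yes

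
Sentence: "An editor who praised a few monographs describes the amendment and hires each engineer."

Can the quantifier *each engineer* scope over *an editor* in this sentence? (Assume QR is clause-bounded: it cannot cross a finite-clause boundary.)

Structurally, *each engineer* is inside one conjunct of the coordinate structure (*hires each engineer*).
Asymmetric QR out of one conjunct violates the Coordinate Structure Constraint.
*each engineer* is confined to the island and cannot take scope over *an editor*.
(Only the surface reading survives: one fixed editor with respect to all the relevant engineers.)

No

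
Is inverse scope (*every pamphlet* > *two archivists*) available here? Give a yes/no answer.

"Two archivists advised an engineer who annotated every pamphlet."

No

The DP *every pamphlet* is contained in the relative clause *who annotated every pamphlet* modifying *an engineer*.
The relative clause forms an island for QR, so the quantifier is confined to the head noun's restrictor.
So the wide-scope reading for *every pamphlet* is blocked.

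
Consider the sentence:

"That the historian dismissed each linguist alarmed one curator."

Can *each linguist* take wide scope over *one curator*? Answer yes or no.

*each linguist* occurs within the sentential subject *that the historian dismissed each linguist*.
Clausal subjects are scope islands; QR from inside the subject into the matrix is barred.
There is no licit LF on which *each linguist* c-commands *one curator*.

No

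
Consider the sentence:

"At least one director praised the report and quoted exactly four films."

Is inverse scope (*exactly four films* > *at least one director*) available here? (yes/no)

Structurally, *exactly four films* is inside one conjunct of the coordinate structure (*quoted exactly four films*).
Coordinate structures are islands for non-across-the-board movement, QR included.
Hence only narrow scope for *exactly four films* (under *at least one director*) survives.

No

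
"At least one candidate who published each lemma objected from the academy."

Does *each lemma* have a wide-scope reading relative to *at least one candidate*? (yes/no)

No

Structurally, *each lemma* is inside the relative clause *who published each lemma*.
QR out of a relative clause is ruled out by the relative-clause island constraint.
So the wide-scope reading for *each lemma* is blocked.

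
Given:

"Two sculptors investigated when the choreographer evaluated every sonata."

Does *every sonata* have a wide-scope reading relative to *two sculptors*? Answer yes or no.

No

Structurally, *every sonata* is inside the embedded question *when the choreographer evaluated every sonata*.
The wh-island constraint blocks QR out of an embedded interrogative.
So *every sonata* cannot raise to a position above *two sculptors*.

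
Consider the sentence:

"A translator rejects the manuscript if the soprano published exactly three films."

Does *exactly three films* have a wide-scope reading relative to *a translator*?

No

*exactly three films* occurs within the adjunct clause *if the soprano published exactly three films*.
The adjunct-island constraint bars QR out of an adverbial clause.
*exactly three films* > *a translator* would require crossing that boundary, which is illicit.
(Only the surface reading survives: one fixed translator with respect to all the relevant films.)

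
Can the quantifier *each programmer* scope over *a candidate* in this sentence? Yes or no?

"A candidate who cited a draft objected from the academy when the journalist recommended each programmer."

No

*each programmer* occurs within the adjunct clause *when the journalist recommended each programmer*.
Adjuncts are opaque for quantifier raising; a quantifier in an adjunct stays inside it.
*each programmer* > *a candidate* would require crossing that boundary, which is illicit.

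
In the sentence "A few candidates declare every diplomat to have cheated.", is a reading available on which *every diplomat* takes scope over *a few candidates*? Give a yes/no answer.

Yes

ECM infinitives lack a CP barrier, so *every diplomat* can QR over the matrix subject *a few candidates*.
Since no island is crossed, the inverse ordering is licensed alongside surface scope.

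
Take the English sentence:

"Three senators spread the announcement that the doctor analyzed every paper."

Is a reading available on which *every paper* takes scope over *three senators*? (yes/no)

No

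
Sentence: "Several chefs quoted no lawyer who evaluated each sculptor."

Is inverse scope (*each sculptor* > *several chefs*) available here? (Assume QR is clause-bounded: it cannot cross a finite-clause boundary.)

No

*each sculptor* is embedded in the relative clause *who evaluated each sculptor* modifying *no lawyer*.
A relative clause is a scope island — quantifier raising cannot cross its boundary.
There is no licit LF on which *each sculptor* c-commands *several chefs*.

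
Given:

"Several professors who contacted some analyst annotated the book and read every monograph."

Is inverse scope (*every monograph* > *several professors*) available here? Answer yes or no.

Structurally, *every monograph* is inside one conjunct of the coordinate structure (*read every monograph*).
QR out of a conjunct would have to apply non-ATB, which the CSC forbids.
There is no licit LF on which *every monograph* c-commands *several professors*.

No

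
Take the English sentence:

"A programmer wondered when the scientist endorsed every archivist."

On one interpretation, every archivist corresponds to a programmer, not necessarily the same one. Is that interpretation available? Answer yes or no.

This is the *every archivist* > *a programmer* reading.
The target quantifier *every archivist* is part of the embedded question *when the scientist endorsed every archivist*.
Embedded questions are wh-islands: a quantifier inside an indirect question cannot QR into the matrix clause.
So *every archivist* cannot raise to a position above *a programmer*.

No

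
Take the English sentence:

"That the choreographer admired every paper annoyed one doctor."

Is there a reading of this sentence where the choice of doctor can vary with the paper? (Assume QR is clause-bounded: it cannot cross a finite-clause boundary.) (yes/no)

The described interpretation is the *every paper* > *one doctor* scoping.
The DP *every paper* is contained in the sentential subject *that the choreographer admired every paper*.
The Sentential Subject Constraint rules out raising the quantifier out of the that-clause subject.
There is no licit LF on which *every paper* c-commands *one doctor*.

No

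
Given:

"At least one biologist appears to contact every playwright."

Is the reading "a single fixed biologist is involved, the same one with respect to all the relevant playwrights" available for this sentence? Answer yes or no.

Yes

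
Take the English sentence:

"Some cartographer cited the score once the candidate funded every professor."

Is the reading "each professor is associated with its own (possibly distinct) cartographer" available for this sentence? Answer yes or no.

No

The described interpretation is the *every professor* > *some cartographer* scoping.
The DP *every professor* is contained in the adjunct clause *once the candidate funded every professor*.
Adjunct clauses are scope islands: a quantifier inside an adjunct cannot raise into the matrix clause.
So the wide-scope reading for *every professor* is blocked.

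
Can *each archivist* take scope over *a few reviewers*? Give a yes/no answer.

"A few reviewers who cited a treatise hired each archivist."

Yes

*each archivist* sits in the matrix clause, not in the relative clause on *a few reviewers*.
Clause-internal QR can adjoin the lower DP above the subject, yielding the inverse reading.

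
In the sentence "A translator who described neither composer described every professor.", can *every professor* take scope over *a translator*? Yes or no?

Yes

The relative clause *who described neither composer* modifies *a translator*, but *every professor* is not inside that relative clause — it is an argument of the matrix verb.
With no island boundary between them, the object can take inverse scope over the subject via ordinary QR within the clause.
The sentence is scopally ambiguous between *a translator* > *every professor* and *every professor* > *a translator*.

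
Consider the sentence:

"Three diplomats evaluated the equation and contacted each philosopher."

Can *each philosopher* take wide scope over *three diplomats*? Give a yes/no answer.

No

The DP *each philosopher* is contained in one conjunct of the coordinate structure (*contacted each philosopher*).
Asymmetric QR out of one conjunct violates the Coordinate Structure Constraint.
So *each philosopher* cannot raise high enough to outscope *three diplomats*; only the surface ordering *three diplomats* > *each philosopher* is available.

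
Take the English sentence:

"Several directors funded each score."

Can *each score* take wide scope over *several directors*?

*several directors* and *each score* are co-arguments of the matrix verb, with nothing but a clause-internal boundary between them.
Since no island is crossed, the inverse ordering is licensed alongside surface scope.

Yes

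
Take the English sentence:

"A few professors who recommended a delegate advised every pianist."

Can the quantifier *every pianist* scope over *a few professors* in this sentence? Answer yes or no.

Yes

*every pianist* is a matrix argument; only *a few professors* is modified by the relative clause *who recommended a delegate*, so the RC island is irrelevant to the target quantifier.
Clause-internal QR can adjoin the lower DP above the subject, yielding the inverse reading.
Both orderings are possible: *a few professors* > *every pianist* and *every pianist* > *a few professors*.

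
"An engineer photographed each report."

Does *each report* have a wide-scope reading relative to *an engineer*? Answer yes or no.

*each report* is the matrix object and *an engineer* the matrix subject; the two are clausemates.
QR within a single clause is free, so the lower quantifier may take scope over the higher one.
So *each report* > *an engineer* is among the available readings.

Yes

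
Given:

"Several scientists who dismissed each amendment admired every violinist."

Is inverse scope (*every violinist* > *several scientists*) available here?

Although the sentence contains a relative clause (*who dismissed each amendment*), *every violinist* is outside it, in the matrix VP.
No island intervenes, so both surface and inverse scope are derivable.
Both orderings are possible: *several scientists* > *every violinist* and *every violinist* > *several scientists*.

Yes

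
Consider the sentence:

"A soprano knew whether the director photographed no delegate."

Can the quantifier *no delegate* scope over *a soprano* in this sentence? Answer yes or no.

No

*no delegate* sits inside the embedded question *whether the director photographed no delegate*.
QR across an interrogative CP boundary is ruled out as a wh-island violation.
So the wide-scope reading for *no delegate* is blocked.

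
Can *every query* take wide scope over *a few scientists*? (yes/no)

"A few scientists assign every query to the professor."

Yes

*every query* and *a few scientists* are in the same minimal clause.
QR within a single clause is free, so the lower quantifier may take scope over the higher one.
The sentence is scopally ambiguous between *a few scientists* > *every query* and *every query* > *a few scientists*.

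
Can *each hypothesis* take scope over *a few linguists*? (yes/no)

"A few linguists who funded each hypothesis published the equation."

No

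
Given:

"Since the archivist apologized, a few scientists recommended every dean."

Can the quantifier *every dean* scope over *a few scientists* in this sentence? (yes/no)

Although there is an adjunct clause, *every dean* is in the main clause, not inside the adjunct.
Nothing blocks QR of the lower DP to a position above the higher one, so inverse scope is available.
The sentence is scopally ambiguous between *a few scientists* > *every dean* and *every dean* > *a few scientists*.

Yes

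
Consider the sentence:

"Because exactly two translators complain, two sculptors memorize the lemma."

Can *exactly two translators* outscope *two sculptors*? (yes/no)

The target quantifier *exactly two translators* is part of the adjunct clause *because exactly two translators complain*.
Scope out of an adjunct clause is unavailable: QR respects the adjunct-island constraint.
There is no licit LF on which *exactly two translators* c-commands *two sculptors*.

No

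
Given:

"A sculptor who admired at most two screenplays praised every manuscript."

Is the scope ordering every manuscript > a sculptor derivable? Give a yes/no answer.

Yes

*every manuscript* sits in the matrix clause, not in the relative clause on *a sculptor*.
Clause-internal QR can adjoin the lower DP above the subject, yielding the inverse reading.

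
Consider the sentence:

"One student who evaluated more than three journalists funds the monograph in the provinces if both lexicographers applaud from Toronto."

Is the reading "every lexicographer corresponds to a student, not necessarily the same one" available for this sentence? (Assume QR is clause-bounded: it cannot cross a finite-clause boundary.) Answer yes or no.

No

The described interpretation is the *both lexicographers* > *one student* scoping.
*both lexicographers* sits inside the adjunct clause *if both lexicographers applaud from Toronto*.
Adverbial clauses are not L-marked, so they are barriers for QR — the quantifier cannot escape the adjunct.
*both lexicographers* is confined to the island and cannot take scope over *one student*.
(Only the surface reading survives: one fixed student with respect to all the relevant lexicographers.)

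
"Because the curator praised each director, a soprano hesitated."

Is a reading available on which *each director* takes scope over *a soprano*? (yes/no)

No

*each director* is embedded in the adjunct clause *because the curator praised each director*.
Since the clause is an adjunct (not a complement), the Adjunct Condition blocks QR across its edge.
So *each director* cannot raise to a position above *a soprano*.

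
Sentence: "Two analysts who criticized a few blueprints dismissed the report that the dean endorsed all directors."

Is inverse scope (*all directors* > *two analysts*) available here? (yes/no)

No

The target quantifier *all directors* is part of the complex NP *the report that the dean endorsed all directors*.
Noun-complement clauses are scope islands (the Complex NP Constraint): a quantifier inside one cannot scope into the matrix.
The inverse ordering *all directors* > *two analysts* is therefore underivable.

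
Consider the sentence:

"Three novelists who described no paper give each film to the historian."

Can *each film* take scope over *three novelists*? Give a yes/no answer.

*each film* sits in the matrix clause, not in the relative clause on *three novelists*.
Ordinary QR to a clause-peripheral position gives the wide-scope LF for the lower DP.

Yes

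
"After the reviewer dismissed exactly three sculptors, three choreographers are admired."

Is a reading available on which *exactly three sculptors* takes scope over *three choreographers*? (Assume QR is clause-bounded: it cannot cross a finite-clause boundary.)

*exactly three sculptors* is embedded in the adjunct clause *after the reviewer dismissed exactly three sculptors*.
Adjunct clauses are scope islands: a quantifier inside an adjunct cannot raise into the matrix clause.
The ordering *exactly three sculptors* > *three choreographers* is therefore underivable.

No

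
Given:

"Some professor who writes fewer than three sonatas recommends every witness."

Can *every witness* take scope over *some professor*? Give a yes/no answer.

The RC *who writes fewer than three sonatas* is an island, but *every witness* is not inside it — it is the matrix object, a clausemate of *some professor*.
Clause-internal QR can adjoin the lower DP above the subject, yielding the inverse reading.

Yes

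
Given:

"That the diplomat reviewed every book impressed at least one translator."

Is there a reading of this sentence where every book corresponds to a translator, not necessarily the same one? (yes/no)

No

The described interpretation is the *every book* > *at least one translator* scoping.
The target quantifier *every book* is part of the sentential subject *that the diplomat reviewed every book*.
Subjects — clausal subjects included — are islands for extraction, and QR is no exception.
*every book* is confined to the island and cannot take scope over *at least one translator*.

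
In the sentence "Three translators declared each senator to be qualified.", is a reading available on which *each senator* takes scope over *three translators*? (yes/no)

ECM infinitives lack a CP barrier, so *each senator* can QR over the matrix subject *three translators*.
No island intervenes, so both surface and inverse scope are derivable.

Yes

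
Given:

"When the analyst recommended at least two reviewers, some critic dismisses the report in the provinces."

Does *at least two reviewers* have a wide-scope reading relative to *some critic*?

No

The DP *at least two reviewers* is contained in the adjunct clause *when the analyst recommended at least two reviewers*.
Adjuncts are opaque for quantifier raising; a quantifier in an adjunct stays inside it.
So *at least two reviewers* cannot raise to a position above *some critic*.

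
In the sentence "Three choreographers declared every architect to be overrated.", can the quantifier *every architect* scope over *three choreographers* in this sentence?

Yes

*every architect* is an ECM subject; ECM complements are not islands, and the embedded quantifier may take matrix scope.
QR within a single clause is free, so the lower quantifier may take scope over the higher one.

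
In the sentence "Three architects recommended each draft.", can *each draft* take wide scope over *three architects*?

Yes

*three architects* and *each draft* are co-arguments of the matrix verb, with nothing but a clause-internal boundary between them.
Clause-internal QR can adjoin the lower DP above the subject, yielding the inverse reading.
So *each draft* > *three architects* is among the available readings.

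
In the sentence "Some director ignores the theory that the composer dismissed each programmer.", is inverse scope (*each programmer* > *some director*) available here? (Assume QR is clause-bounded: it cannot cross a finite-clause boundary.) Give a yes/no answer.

No

*each programmer* sits inside the complex NP *the theory that the composer dismissed each programmer*.
A that-clause complement to a noun is an island; QR cannot cross the NP boundary.
*each programmer* is confined to the island and cannot take scope over *some director*.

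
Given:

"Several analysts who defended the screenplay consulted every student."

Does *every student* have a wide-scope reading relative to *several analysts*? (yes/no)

*every student* is a matrix argument; only *several analysts* is modified by the relative clause *who defended the screenplay*, so the RC island is irrelevant to the target quantifier.
Clause-internal QR can adjoin the lower DP above the subject, yielding the inverse reading.

Yes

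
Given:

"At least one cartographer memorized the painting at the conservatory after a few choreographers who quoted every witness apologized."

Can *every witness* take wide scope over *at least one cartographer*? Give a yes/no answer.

*every witness* sits inside the relative clause *who quoted every witness*, which is itself inside the adjunct *after a few choreographers who quoted every witness apologized*.
Even if one barrier were somehow void, the other would still block QR.
*every witness* is confined to the island and cannot take scope over *at least one cartographer*.
(Only the surface reading survives: one fixed cartographer with respect to all the relevant witnesses.)

No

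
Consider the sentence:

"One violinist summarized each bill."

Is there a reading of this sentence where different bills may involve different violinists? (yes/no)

The paraphrase describes the scope ordering *each bill* > *one violinist*.
*one violinist* and *each bill* are co-arguments of the matrix verb, with nothing but a clause-internal boundary between them.
Ordinary QR to a clause-peripheral position gives the wide-scope LF for the lower DP.

Yes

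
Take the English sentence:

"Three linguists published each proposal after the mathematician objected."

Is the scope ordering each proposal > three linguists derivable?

Yes

The adjunct island is irrelevant here — *each proposal* and *three linguists* are both in the matrix clause.
Ordinary QR to a clause-peripheral position gives the wide-scope LF for the lower DP.
Both orderings are possible: *three linguists* > *each proposal* and *each proposal* > *three linguists*.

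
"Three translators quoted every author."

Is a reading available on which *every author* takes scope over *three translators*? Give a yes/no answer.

*three translators* and *every author* are co-arguments of the matrix verb, with nothing but a clause-internal boundary between them.
Nothing blocks QR of the lower DP to a position above the higher one, so inverse scope is available.

Yes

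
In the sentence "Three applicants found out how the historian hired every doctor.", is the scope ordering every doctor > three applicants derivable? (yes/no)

No

The target quantifier *every doctor* is part of the embedded question *how the historian hired every doctor*.
An indirect question is a wh-island; the filled [Spec,CP] blocks QR across the CP edge.
*every doctor* is confined to the island and cannot take scope over *three applicants*.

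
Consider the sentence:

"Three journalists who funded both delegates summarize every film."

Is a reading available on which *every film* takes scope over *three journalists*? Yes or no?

Yes

The relative clause *who funded both delegates* modifies *three journalists*, but *every film* is not inside that relative clause — it is an argument of the matrix verb.
With no island boundary between them, the object can take inverse scope over the subject via ordinary QR within the clause.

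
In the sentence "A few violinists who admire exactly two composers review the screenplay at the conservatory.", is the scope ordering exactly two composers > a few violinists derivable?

*exactly two composers* is embedded in the relative clause *who admire exactly two composers*.
Quantifiers inside a relative clause are trapped there; the RC boundary blocks QR.
So the wide-scope reading for *exactly two composers* is blocked.

No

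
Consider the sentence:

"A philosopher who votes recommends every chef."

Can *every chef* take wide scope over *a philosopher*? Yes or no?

Although the sentence contains a relative clause (*who votes*), *every chef* is outside it, in the matrix VP.
Ordinary QR to a clause-peripheral position gives the wide-scope LF for the lower DP.

Yes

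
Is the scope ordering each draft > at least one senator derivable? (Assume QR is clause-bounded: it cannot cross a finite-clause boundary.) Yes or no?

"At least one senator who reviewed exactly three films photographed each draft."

Yes

*each draft* is a matrix argument; only *at least one senator* is modified by the relative clause *who reviewed exactly three films*, so the RC island is irrelevant to the target quantifier.
Nothing blocks QR of the lower DP to a position above the higher one, so inverse scope is available.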